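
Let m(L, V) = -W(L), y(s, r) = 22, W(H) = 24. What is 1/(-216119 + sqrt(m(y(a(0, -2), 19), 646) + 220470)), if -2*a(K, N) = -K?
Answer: -216119/46707201715 - 3*sqrt(24494)/46707201715 ≈ -4.6372e-6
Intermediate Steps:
a(K, N) = K/2 (a(K, N) = -(-1)*K/2 = K/2)
m(L, V) = -24 (m(L, V) = -1*24 = -24)
1/(-216119 + sqrt(m(y(a(0, -2), 19), 646) + 220470)) = 1/(-216119 + sqrt(-24 + 220470)) = 1/(-216119 + sqrt(220446)) = 1/(-216119 + 3*sqrt(24494))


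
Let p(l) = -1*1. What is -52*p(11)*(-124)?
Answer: -6448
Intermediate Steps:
p(l) = -1
-52*p(11)*(-124) = -52*(-1)*(-124) = 52*(-124) = -6448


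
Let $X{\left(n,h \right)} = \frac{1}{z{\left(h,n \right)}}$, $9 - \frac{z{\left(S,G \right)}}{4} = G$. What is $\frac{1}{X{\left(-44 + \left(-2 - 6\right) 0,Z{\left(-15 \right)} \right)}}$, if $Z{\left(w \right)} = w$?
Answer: $212$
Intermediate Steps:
$z{\left(S,G \right)} = 36 - 4 G$
$X{\left(n,h \right)} = \frac{1}{36 - 4 n}$
$\frac{1}{X{\left(-44 + \left(-2 - 6\right) 0,Z{\left(-15 \right)} \right)}} = \frac{1}{\left(-1\right) \frac{1}{-36 + 4 \left(-44 + \left(-2 - 6\right) 0\right)}} = \frac{1}{\left(-1\right) \frac{1}{-36 + 4 \left(-44 - 0\right)}} = \frac{1}{\left(-1\right) \frac{1}{-36 + 4 \left(-44 + 0\right)}} = \frac{1}{\left(-1\right) \frac{1}{-36 + 4 \left(-44\right)}} = \frac{1}{\left(-1\right) \frac{1}{-36 - 176}} = \frac{1}{\left(-1\right) \frac{1}{-212}} = \frac{1}{\left(-1\right) \left(- \frac{1}{212}\right)} = \frac{1}{\frac{1}{212}} = 212$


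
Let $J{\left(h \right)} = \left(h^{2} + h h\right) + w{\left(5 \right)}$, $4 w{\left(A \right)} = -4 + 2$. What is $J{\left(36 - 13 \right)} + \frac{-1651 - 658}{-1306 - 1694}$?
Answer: $\frac{3174809}{3000} \approx 1058.3$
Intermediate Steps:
$w{\left(A \right)} = - \frac{1}{2}$ ($w{\left(A \right)} = \frac{-4 + 2}{4} = \frac{1}{4} \left(-2\right) = - \frac{1}{2}$)
$J{\left(h \right)} = - \frac{1}{2} + 2 h^{2}$ ($J{\left(h \right)} = \left(h^{2} + h h\right) - \frac{1}{2} = \left(h^{2} + h^{2}\right) - \frac{1}{2} = 2 h^{2} - \frac{1}{2} = - \frac{1}{2} + 2 h^{2}$)
$J{\left(36 - 13 \right)} + \frac{-1651 - 658}{-1306 - 1694} = \left(- \frac{1}{2} + 2 \left(36 - 13\right)^{2}\right) + \frac{-1651 - 658}{-1306 - 1694} = \left(- \frac{1}{2} + 2 \cdot 23^{2}\right) - \frac{2309}{-3000} = \left(- \frac{1}{2} + 2 \cdot 529\right) - - \frac{2309}{3000} = \left(- \frac{1}{2} + 1058\right) + \frac{2309}{3000} = \frac{2115}{2} + \frac{2309}{3000} = \frac{3174809}{3000}$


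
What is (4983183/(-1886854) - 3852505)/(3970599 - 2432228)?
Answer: -7269119452453/2902681474834 ≈ -2.5043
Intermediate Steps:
(4983183/(-1886854) - 3852505)/(3970599 - 2432228) = (4983183*(-1/1886854) - 3852505)/1538371 = (-4983183/1886854 - 3852505)*(1/1538371) = -7269119452453/1886854*1/1538371 = -7269119452453/2902681474834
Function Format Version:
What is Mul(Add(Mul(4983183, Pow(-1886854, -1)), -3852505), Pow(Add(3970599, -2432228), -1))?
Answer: Rational(-7269119452453, 2902681474834) ≈ -2.5043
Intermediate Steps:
Mul(Add(Mul(4983183, Pow(-1886854, -1)), -3852505), Pow(Add(3970599, -2432228), -1)) = Mul(Add(Mul(4983183, Rational(-1, 1886854)), -3852505), Pow(1538371, -1)) = Mul(Add(Rational(-4983183, 1886854), -3852505), Rational(1, 1538371)) = Mul(Rational(-7269119452453, 1886854), Rational(1, 1538371)) = Rational(-7269119452453, 2902681474834)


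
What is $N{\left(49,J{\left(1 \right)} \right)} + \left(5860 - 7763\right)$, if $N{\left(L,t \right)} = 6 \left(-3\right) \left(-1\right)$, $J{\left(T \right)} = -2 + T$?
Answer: $-1885$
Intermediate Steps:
$N{\left(L,t \right)} = 18$ ($N{\left(L,t \right)} = \left(-18\right) \left(-1\right) = 18$)
$N{\left(49,J{\left(1 \right)} \right)} + \left(5860 - 7763\right) = 18 + \left(5860 - 7763\right) = 18 - 1903 = -1885$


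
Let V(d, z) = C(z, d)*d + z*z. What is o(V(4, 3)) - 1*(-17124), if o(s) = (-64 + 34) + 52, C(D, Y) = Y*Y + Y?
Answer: 17146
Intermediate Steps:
C(D, Y) = Y + Y² (C(D, Y) = Y² + Y = Y + Y²)
V(d, z) = z² + d²*(1 + d) (V(d, z) = (d*(1 + d))*d + z*z = d²*(1 + d) + z² = z² + d²*(1 + d))
o(s) = 22 (o(s) = -30 + 52 = 22)
o(V(4, 3)) - 1*(-17124) = 22 - 1*(-17124) = 22 + 17124 = 17146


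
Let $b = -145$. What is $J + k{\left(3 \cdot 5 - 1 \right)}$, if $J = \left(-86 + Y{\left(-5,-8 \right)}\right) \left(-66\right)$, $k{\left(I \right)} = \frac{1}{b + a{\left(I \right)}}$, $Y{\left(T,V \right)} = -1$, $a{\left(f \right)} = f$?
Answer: $\frac{752201}{131} \approx 5742.0$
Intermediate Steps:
$k{\left(I \right)} = \frac{1}{-145 + I}$
$J = 5742$ ($J = \left(-86 - 1\right) \left(-66\right) = \left(-87\right) \left(-66\right) = 5742$)
$J + k{\left(3 \cdot 5 - 1 \right)} = 5742 + \frac{1}{-145 + \left(3 \cdot 5 - 1\right)} = 5742 + \frac{1}{-145 + \left(15 - 1\right)} = 5742 + \frac{1}{-145 + 14} = 5742 + \frac{1}{-131} = 5742 - \frac{1}{131} = \frac{752201}{131}$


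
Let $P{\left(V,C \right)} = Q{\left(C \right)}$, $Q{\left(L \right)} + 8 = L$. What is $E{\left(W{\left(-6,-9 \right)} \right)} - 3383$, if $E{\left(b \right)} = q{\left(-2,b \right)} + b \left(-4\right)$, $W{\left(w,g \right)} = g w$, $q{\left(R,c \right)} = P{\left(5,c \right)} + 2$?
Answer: $-3551$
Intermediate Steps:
$Q{\left(L \right)} = -8 + L$
$P{\left(V,C \right)} = -8 + C$
$q{\left(R,c \right)} = -6 + c$ ($q{\left(R,c \right)} = \left(-8 + c\right) + 2 = -6 + c$)
$E{\left(b \right)} = -6 - 3 b$ ($E{\left(b \right)} = \left(-6 + b\right) + b \left(-4\right) = \left(-6 + b\right) - 4 b = -6 - 3 b$)
$E{\left(W{\left(-6,-9 \right)} \right)} - 3383 = \left(-6 - 3 \left(\left(-9\right) \left(-6\right)\right)\right) - 3383 = \left(-6 - 162\right) - 3383 = -168 - 3383 = -3551$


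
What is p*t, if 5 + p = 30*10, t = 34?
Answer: 10030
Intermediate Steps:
p = 295 (p = -5 + 30*10 = -5 + 300 = 295)
p*t = 295*34 = 10030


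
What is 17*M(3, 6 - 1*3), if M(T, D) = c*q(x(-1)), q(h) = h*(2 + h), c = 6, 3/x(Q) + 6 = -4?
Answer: -2601/50 ≈ -52.020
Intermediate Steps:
x(Q) = -3/10 (x(Q) = 3/(-6 - 4) = 3/(-10) = 3*(-⅒) = -3/10)
M(T, D) = -153/50 (M(T, D) = 6*(-3*(2 - 3/10)/10) = 6*(-3/10*17/10) = 6*(-51/100) = -153/50)
17*M(3, 6 - 1*3) = 17*(-153/50) = -2601/50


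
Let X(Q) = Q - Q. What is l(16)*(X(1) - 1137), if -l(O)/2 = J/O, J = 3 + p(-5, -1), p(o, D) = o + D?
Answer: -3411/8 ≈ -426.38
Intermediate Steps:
p(o, D) = D + o
J = -3 (J = 3 + (-1 - 5) = 3 - 6 = -3)
l(O) = 6/O (l(O) = -(-6)/O = 6/O)
X(Q) = 0
l(16)*(X(1) - 1137) = (6/16)*(0 - 1137) = (6*(1/16))*(-1137) = (3/8)*(-1137) = -3411/8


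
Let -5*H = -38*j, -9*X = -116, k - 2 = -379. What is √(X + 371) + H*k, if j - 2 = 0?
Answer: -28652/5 + √3455/3 ≈ -5710.8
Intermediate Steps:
j = 2 (j = 2 + 0 = 2)
k = -377 (k = 2 - 379 = -377)
X = 116/9 (X = -⅑*(-116) = 116/9 ≈ 12.889)
H = 76/5 (H = -(-38)*2/5 = -⅕*(-76) = 76/5 ≈ 15.200)
√(X + 371) + H*k = √(116/9 + 371) + (76/5)*(-377) = √(3455/9) - 28652/5 = √3455/3 - 28652/5 = -28652/5 + √3455/3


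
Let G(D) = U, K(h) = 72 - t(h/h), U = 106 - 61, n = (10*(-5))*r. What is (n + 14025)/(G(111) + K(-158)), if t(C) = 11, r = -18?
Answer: 14925/106 ≈ 140.80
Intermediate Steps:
n = 900 (n = (10*(-5))*(-18) = -50*(-18) = 900)
U = 45
K(h) = 61 (K(h) = 72 - 1*11 = 72 - 11 = 61)
G(D) = 45
(n + 14025)/(G(111) + K(-158)) = (900 + 14025)/(45 + 61) = 14925/106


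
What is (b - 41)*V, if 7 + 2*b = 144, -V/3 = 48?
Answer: -3960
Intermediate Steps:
V = -144 (V = -3*48 = -144)
b = 137/2 (b = -7/2 + (½)*144 = -7/2 + 72 = 137/2 ≈ 68.500)
(b - 41)*V = (137/2 - 41)*(-144) = (55/2)*(-144) = -3960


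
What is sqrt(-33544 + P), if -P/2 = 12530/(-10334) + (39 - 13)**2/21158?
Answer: I*sqrt(100219085718251487702)/54661693 ≈ 183.14*I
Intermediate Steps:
P = 129061978/54661693 (P = -2*(12530/(-10334) + (39 - 13)**2/21158) = -2*(12530*(-1/10334) + 26**2*(1/21158)) = -2*(-6265/5167 + 676*(1/21158)) = -2*(-6265/5167 + 338/10579) = -2*(-64530989/54661693) = 129061978/54661693 ≈ 2.3611)
sqrt(-33544 + P) = sqrt(-33544 + 129061978/54661693) = sqrt(-1833442768014/54661693) = I*sqrt(100219085718251487702)/54661693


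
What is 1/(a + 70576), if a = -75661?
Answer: -1/5085 ≈ -0.00019666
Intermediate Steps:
1/(a + 70576) = 1/(-75661 + 70576) = 1/(-5085) = -1/5085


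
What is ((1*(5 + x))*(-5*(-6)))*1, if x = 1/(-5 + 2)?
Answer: 140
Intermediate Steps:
x = -1/3 (x = 1/(-3) = -1/3 ≈ -0.33333)
((1*(5 + x))*(-5*(-6)))*1 = ((1*(5 - 1/3))*(-5*(-6)))*1 = ((1*(14/3))*30)*1 = ((14/3)*30)*1 = 140*1 = 140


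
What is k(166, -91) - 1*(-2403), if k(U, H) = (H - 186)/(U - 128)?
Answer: 91037/38 ≈ 2395.7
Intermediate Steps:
k(U, H) = (-186 + H)/(-128 + U)
k(166, -91) - 1*(-2403) = (-186 - 91)/(-128 + 166) - 1*(-2403) = -277/38 + 2403 = 91037/38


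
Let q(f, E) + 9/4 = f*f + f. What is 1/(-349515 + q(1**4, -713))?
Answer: -4/1398061 ≈ -2.8611e-6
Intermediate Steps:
q(f, E) = -9/4 + f + f**2 (q(f, E) = -9/4 + (f*f + f) = -9/4 + (f**2 + f) = -9/4 + (f + f**2) = -9/4 + f + f**2)
1/(-349515 + q(1**4, -713)) = 1/(-349515 + (-9/4 + 1**4 + (1**4)**2)) = 1/(-349515 + (-9/4 + 1 + 1**2)) = 1/(-349515 + (-9/4 + 1 + 1)) = 1/(-349515 - 1/4) = 1/(-1398061/4) = -4/1398061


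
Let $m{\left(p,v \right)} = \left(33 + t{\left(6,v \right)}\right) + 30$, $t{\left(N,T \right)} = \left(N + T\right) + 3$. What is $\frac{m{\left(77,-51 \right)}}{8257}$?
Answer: $\frac{21}{8257} \approx 0.0025433$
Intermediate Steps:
$t{\left(N,T \right)} = 3 + N + T$
$m{\left(p,v \right)} = 72 + v$ ($m{\left(p,v \right)} = \left(33 + \left(3 + 6 + v\right)\right) + 30 = \left(33 + \left(9 + v\right)\right) + 30 = \left(42 + v\right) + 30 = 72 + v$)
$\frac{m{\left(77,-51 \right)}}{8257} = \frac{72 - 51}{8257} = 21 \cdot \frac{1}{8257} = \frac{21}{8257}$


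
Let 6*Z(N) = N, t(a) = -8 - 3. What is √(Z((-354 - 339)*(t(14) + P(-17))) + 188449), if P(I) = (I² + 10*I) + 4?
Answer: √175513 ≈ 418.94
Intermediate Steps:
t(a) = -11
P(I) = 4 + I² + 10*I
Z(N) = N/6
√(Z((-354 - 339)*(t(14) + P(-17))) + 188449) = √(((-354 - 339)*(-11 + (4 + (-17)² + 10*(-17))))/6 + 188449) = √((-693*(-11 + (4 + 289 - 170)))/6 + 188449) = √((-693*(-11 + 123))/6 + 188449) = √((-693*112)/6 + 188449) = √((⅙)*(-77616) + 188449) = √(-12936 + 188449) = √175513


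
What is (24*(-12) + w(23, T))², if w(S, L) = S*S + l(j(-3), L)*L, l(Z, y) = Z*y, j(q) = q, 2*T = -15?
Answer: 83521/16 ≈ 5220.1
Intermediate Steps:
T = -15/2 (T = (½)*(-15) = -15/2 ≈ -7.5000)
w(S, L) = S² - 3*L² (w(S, L) = S*S + (-3*L)*L = S² - 3*L²)
(24*(-12) + w(23, T))² = (24*(-12) + (23² - 3*(-15/2)²))² = (-288 + (529 - 3*225/4))² = (-288 + (529 - 675/4))² = (-288 + 1441/4)² = (289/4)² = 83521/16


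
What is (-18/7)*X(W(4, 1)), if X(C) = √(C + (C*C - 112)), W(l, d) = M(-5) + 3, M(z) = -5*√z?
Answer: -18*√(-225 - 35*I*√5)/7 ≈ -6.6118 + 39.134*I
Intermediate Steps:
W(l, d) = 3 - 5*I*√5 (W(l, d) = -5*I*√5 + 3 = 3 - 5*I*√5)
X(C) = √(-112 + C + C²) (X(C) = √(C + (C² - 112)) = √(C + (-112 + C²)) = √(-112 + C + C²))
(-18/7)*X(W(4, 1)) = (-18/7)*√(-112 + (3 - 5*I*√5) + (3 - 5*I*√5)²) = (-18*⅐)*√(-109 + (3 - 5*I*√5)² - 5*I*√5) = -18*√(-109 + (3 - 5*I*√5)² - 5*I*√5)/7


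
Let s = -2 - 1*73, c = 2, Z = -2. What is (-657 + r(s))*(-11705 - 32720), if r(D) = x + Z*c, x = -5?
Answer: 29587050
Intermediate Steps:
s = -75 (s = -2 - 73 = -75)
r(D) = -9 (r(D) = -5 - 2*2 = -5 - 4 = -9)
(-657 + r(s))*(-11705 - 32720) = (-657 - 9)*(-11705 - 32720) = -666*(-44425) = 29587050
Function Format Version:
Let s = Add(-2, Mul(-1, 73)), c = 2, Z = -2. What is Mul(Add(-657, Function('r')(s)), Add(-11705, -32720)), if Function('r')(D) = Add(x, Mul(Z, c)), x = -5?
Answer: 29587050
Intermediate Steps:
s = -75 (s = Add(-2, -73) = -75)
Function('r')(D) = -9 (Function('r')(D) = Add(-5, Mul(-2, 2)) = Add(-5, -4) = -9)
Mul(Add(-657, Function('r')(s)), Add(-11705, -32720)) = Mul(Add(-657, -9), Add(-11705, -32720)) = Mul(-666, -44425) = 29587050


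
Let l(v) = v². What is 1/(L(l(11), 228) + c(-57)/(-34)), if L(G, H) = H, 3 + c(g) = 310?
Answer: 34/7445 ≈ 0.0045668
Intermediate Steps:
c(g) = 307 (c(g) = -3 + 310 = 307)
1/(L(l(11), 228) + c(-57)/(-34)) = 1/(228 + 307/(-34)) = 1/(228 + 307*(-1/34)) = 1/(228 - 307/34) = 1/(7445/34) = 34/7445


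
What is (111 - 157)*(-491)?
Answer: 22586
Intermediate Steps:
(111 - 157)*(-491) = -46*(-491) = 22586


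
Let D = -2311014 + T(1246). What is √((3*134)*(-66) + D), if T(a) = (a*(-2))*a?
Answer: I*√5442578 ≈ 2332.9*I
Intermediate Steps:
T(a) = -2*a² (T(a) = (-2*a)*a = -2*a²)
D = -5416046 (D = -2311014 - 2*1246² = -2311014 - 2*1552516 = -2311014 - 3105032 = -5416046)
√((3*134)*(-66) + D) = √((3*134)*(-66) - 5416046) = √(402*(-66) - 5416046) = √(-26532 - 5416046) = √(-5442578) = I*√5442578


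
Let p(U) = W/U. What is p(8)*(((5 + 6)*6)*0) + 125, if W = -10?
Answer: 125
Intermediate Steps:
p(U) = -10/U
p(8)*(((5 + 6)*6)*0) + 125 = (-10/8)*(((5 + 6)*6)*0) + 125 = (-10*⅛)*((11*6)*0) + 125 = -165*0/2 + 125 = -5/4*0 + 125 = 0 + 125 = 125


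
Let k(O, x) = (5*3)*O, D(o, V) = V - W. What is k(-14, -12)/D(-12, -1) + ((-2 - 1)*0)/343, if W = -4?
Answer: -70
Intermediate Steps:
D(o, V) = 4 + V (D(o, V) = V - 1*(-4) = V + 4 = 4 + V)
k(O, x) = 15*O
k(-14, -12)/D(-12, -1) + ((-2 - 1)*0)/343 = (15*(-14))/(4 - 1) + ((-2 - 1)*0)/343 = -210/3 - 3*0*(1/343) = -210*⅓ + 0*(1/343) = -70 + 0 = -70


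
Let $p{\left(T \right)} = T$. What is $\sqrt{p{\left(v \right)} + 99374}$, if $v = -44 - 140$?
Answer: $\sqrt{99190} \approx 314.94$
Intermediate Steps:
$v = -184$ ($v = -44 - 140 = -184$)
$\sqrt{p{\left(v \right)} + 99374} = \sqrt{-184 + 99374} = \sqrt{99190}$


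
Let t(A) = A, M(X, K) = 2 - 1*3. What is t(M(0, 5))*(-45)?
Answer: 45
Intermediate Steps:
M(X, K) = -1 (M(X, K) = 2 - 3 = -1)
t(M(0, 5))*(-45) = -1*(-45) = 45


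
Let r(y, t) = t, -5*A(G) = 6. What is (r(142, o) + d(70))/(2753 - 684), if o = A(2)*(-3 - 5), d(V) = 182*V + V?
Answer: 64098/10345 ≈ 6.1960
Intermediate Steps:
A(G) = -6/5 (A(G) = -⅕*6 = -6/5)
d(V) = 183*V
o = 48/5 (o = -6*(-3 - 5)/5 = -6/5*(-8) = 48/5 ≈ 9.6000)
(r(142, o) + d(70))/(2753 - 684) = (48/5 + 183*70)/(2753 - 684) = (48/5 + 12810)/2069 = (64098/5)*(1/2069) = 64098/10345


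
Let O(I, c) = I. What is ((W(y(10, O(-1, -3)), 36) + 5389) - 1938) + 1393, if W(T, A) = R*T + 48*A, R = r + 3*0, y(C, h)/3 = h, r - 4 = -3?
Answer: 6569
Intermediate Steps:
r = 1 (r = 4 - 3 = 1)
y(C, h) = 3*h
R = 1 (R = 1 + 3*0 = 1 + 0 = 1)
W(T, A) = T + 48*A (W(T, A) = 1*T + 48*A = T + 48*A)
((W(y(10, O(-1, -3)), 36) + 5389) - 1938) + 1393 = (((3*(-1) + 48*36) + 5389) - 1938) + 1393 = (((-3 + 1728) + 5389) - 1938) + 1393 = ((1725 + 5389) - 1938) + 1393 = (7114 - 1938) + 1393 = 5176 + 1393 = 6569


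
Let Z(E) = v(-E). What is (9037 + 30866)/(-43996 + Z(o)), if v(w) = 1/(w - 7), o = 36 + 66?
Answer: -4349427/4795565 ≈ -0.90697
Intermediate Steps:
o = 102
v(w) = 1/(-7 + w)
Z(E) = 1/(-7 - E)
(9037 + 30866)/(-43996 + Z(o)) = (9037 + 30866)/(-43996 - 1/(7 + 102)) = 39903/(-43996 - 1/109) = 39903/(-4795565/109) = 39903*(-109/4795565) = -4349427/4795565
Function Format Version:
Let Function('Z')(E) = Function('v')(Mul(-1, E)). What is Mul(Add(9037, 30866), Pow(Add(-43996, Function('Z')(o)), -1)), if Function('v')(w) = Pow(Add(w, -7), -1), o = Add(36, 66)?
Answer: Rational(-4349427, 4795565) ≈ -0.90697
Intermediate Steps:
o = 102
Function('v')(w) = Pow(Add(-7, w), -1)
Function('Z')(E) = Pow(Add(-7, Mul(-1, E)), -1)
Mul(Add(9037, 30866), Pow(Add(-43996, Function('Z')(o)), -1)) = Mul(Add(9037, 30866), Pow(Add(-43996, Mul(-1, Pow(Add(7, 102), -1))), -1)) = Mul(39903, Pow(Add(-43996, Mul(-1, Pow(109, -1))), -1)) = Mul(39903, Pow(Add(-43996, Mul(-1, Rational(1, 109))), -1)) = Mul(39903, Pow(Add(-43996, Rational(-1, 109)), -1)) = Mul(39903, Pow(Rational(-4795565, 109), -1)) = Mul(39903, Rational(-109, 4795565)) = Rational(-4349427, 4795565)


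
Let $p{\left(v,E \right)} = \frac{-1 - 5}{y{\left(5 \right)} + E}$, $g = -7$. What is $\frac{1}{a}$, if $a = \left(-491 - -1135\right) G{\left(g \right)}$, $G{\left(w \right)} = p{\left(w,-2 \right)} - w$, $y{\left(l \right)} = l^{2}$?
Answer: $\frac{1}{4340} \approx 0.00023041$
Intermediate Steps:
$p{\left(v,E \right)} = - \frac{6}{25 + E}$ ($p{\left(v,E \right)} = \frac{-1 - 5}{5^{2} + E} = - \frac{6}{25 + E}$)
$G{\left(w \right)} = - \frac{6}{23} - w$ ($G{\left(w \right)} = - \frac{6}{25 - 2} - w = - \frac{6}{23} - w$)
$a = 4340$ ($a = \left(-491 - -1135\right) \left(- \frac{6}{23} - -7\right) = \left(-491 + 1135\right) \left(- \frac{6}{23} + 7\right) = 644 \cdot \frac{155}{23} = 4340$)
$\frac{1}{a} = \frac{1}{4340}$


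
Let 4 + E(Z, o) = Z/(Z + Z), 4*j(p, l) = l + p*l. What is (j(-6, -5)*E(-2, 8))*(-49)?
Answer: 8575/8 ≈ 1071.9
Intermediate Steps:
j(p, l) = l/4 + l*p/4 (j(p, l) = (l + p*l)/4 = (l + l*p)/4 = l/4 + l*p/4)
E(Z, o) = -7/2 (E(Z, o) = -4 + Z/(Z + Z) = -4 + Z/((2*Z)) = -4 + (1/(2*Z))*Z = -4 + 1/2 = -7/2)
(j(-6, -5)*E(-2, 8))*(-49) = (((1/4)*(-5)*(1 - 6))*(-7/2))*(-49) = (((1/4)*(-5)*(-5))*(-7/2))*(-49) = ((25/4)*(-7/2))*(-49) = -175/8*(-49) = 8575/8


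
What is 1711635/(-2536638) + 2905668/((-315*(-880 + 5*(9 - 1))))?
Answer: 16013262137/1553690775 ≈ 10.307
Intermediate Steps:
1711635/(-2536638) + 2905668/((-315*(-880 + 5*(9 - 1)))) = 1711635*(-1/2536638) + 2905668/((-315*(-880 + 5*8))) = -570545/845546 + 2905668/((-315*(-880 + 40))) = -570545/845546 + 2905668/((-315*(-840))) = -570545/845546 + 2905668/264600 = -570545/845546 + 2905668*(1/264600) = -570545/845546 + 80713/7350 = 16013262137/1553690775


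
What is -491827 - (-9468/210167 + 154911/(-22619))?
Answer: -2337998374423642/4753767373 ≈ -4.9182e+5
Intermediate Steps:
-491827 - (-9468/210167 + 154911/(-22619)) = -491827 - (-9468*1/210167 + 154911*(-1/22619)) = -491827 - (-9468/210167 - 154911/22619) = -491827 - 1*(-32771336829/4753767373) = -491827 + 32771336829/4753767373 = -2337998374423642/4753767373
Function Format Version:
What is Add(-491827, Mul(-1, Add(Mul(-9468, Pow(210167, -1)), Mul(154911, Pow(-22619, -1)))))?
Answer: Rational(-2337998374423642, 4753767373) ≈ -4.9182e+5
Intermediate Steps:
Add(-491827, Mul(-1, Add(Mul(-9468, Pow(210167, -1)), Mul(154911, Pow(-22619, -1))))) = Add(-491827, Mul(-1, Add(Mul(-9468, Rational(1, 210167)), Mul(154911, Rational(-1, 22619))))) = Add(-491827, Mul(-1, Add(Rational(-9468, 210167), Rational(-154911, 22619)))) = Add(-491827, Mul(-1, Rational(-32771336829, 4753767373))) = Add(-491827, Rational(32771336829, 4753767373)) = Rational(-2337998374423642, 4753767373)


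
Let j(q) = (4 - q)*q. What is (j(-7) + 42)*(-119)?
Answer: 4165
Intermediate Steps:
j(q) = q*(4 - q)
(j(-7) + 42)*(-119) = (-7*(4 - 1*(-7)) + 42)*(-119) = (-7*(4 + 7) + 42)*(-119) = (-7*11 + 42)*(-119) = (-77 + 42)*(-119) = -35*(-119) = 4165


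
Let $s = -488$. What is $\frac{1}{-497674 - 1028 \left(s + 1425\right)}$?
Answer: $- \frac{1}{1460910} \approx -6.845 \cdot 10^{-7}$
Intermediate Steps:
$\frac{1}{-497674 - 1028 \left(s + 1425\right)} = \frac{1}{-497674 - 1028 \left(-488 + 1425\right)} = \frac{1}{-497674 - 963236} = \frac{1}{-1460910} = - \frac{1}{1460910}$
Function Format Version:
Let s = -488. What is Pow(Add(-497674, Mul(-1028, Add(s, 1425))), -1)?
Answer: Rational(-1, 1460910) ≈ -6.8450e-7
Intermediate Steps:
Pow(Add(-497674, Mul(-1028, Add(s, 1425))), -1) = Pow(Add(-497674, Mul(-1028, Add(-488, 1425))), -1) = Pow(Add(-497674, Mul(-1028, 937)), -1) = Pow(Add(-497674, -963236), -1) = Pow(-1460910, -1) = Rational(-1, 1460910)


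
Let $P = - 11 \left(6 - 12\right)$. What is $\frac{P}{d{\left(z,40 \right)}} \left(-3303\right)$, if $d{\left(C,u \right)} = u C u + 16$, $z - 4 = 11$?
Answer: $- \frac{108999}{12008} \approx -9.0772$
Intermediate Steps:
$z = 15$ ($z = 4 + 11 = 15$)
$P = 66$ ($P = \left(-11\right) \left(-6\right) = 66$)
$d{\left(C,u \right)} = 16 + C u^{2}$ ($d{\left(C,u \right)} = C u u + 16 = C u^{2} + 16 = 16 + C u^{2}$)
$\frac{P}{d{\left(z,40 \right)}} \left(-3303\right) = \frac{66}{16 + 15 \cdot 40^{2}} \left(-3303\right) = \frac{66}{16 + 15 \cdot 1600} \left(-3303\right) = \frac{66}{16 + 24000} \left(-3303\right) = \frac{66}{24016} \left(-3303\right) = 66 \cdot \frac{1}{24016} \left(-3303\right) = \frac{33}{12008} \left(-3303\right) = - \frac{108999}{12008}$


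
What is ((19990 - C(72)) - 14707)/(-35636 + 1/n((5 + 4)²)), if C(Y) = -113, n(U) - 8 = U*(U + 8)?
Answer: -38942932/257185011 ≈ -0.15142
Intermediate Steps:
n(U) = 8 + U*(8 + U) (n(U) = 8 + U*(U + 8) = 8 + U*(8 + U))
((19990 - C(72)) - 14707)/(-35636 + 1/n((5 + 4)²)) = ((19990 - 1*(-113)) - 14707)/(-35636 + 1/(8 + ((5 + 4)²)² + 8*(5 + 4)²)) = ((19990 + 113) - 14707)/(-35636 + 1/(8 + (9²)² + 8*9²)) = (20103 - 14707)/(-35636 + 1/(8 + 81² + 8*81)) = 5396/(-35636 + 1/(8 + 6561 + 648)) = 5396/(-35636 + 1/7217) = 5396/(-257185011/7217) = 5396*(-7217/257185011) = -38942932/257185011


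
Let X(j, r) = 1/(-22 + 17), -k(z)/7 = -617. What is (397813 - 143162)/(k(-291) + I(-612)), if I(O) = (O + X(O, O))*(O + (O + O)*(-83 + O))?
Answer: -1273255/2602036553 ≈ -0.00048933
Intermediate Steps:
k(z) = 4319 (k(z) = -7*(-617) = 4319)
X(j, r) = -⅕ (X(j, r) = 1/(-5) = -⅕)
I(O) = (-⅕ + O)*(O + 2*O*(-83 + O)) (I(O) = (O - ⅕)*(O + (O + O)*(-83 + O)) = (-⅕ + O)*(O + (2*O)*(-83 + O)) = (-⅕ + O)*(O + 2*O*(-83 + O)))
(397813 - 143162)/(k(-291) + I(-612)) = (397813 - 143162)/(4319 + (⅕)*(-612)*(165 - 827*(-612) + 10*(-612)²)) = 254651/(4319 + (⅕)*(-612)*(165 + 506124 + 10*374544)) = 254651/(4319 + (⅕)*(-612)*(165 + 506124 + 3745440)) = 254651/(4319 + (⅕)*(-612)*4251729) = 254651/(4319 - 2602058148/5) = 254651/(-2602036553/5) = 254651*(-5/2602036553) = -1273255/2602036553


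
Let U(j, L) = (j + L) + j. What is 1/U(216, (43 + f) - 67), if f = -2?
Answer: 1/406 ≈ 0.0024631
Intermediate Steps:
U(j, L) = L + 2*j (U(j, L) = (L + j) + j = L + 2*j)
1/U(216, (43 + f) - 67) = 1/(((43 - 2) - 67) + 2*216) = 1/((41 - 67) + 432) = 1/(-26 + 432) = 1/406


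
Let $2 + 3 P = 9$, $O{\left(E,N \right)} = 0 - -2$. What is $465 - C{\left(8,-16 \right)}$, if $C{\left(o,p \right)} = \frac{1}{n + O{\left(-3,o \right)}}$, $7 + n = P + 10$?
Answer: $\frac{10227}{22} \approx 464.86$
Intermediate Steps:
$O{\left(E,N \right)} = 2$ ($O{\left(E,N \right)} = 0 + 2 = 2$)
$P = \frac{7}{3}$ ($P = - \frac{2}{3} + \frac{1}{3} \cdot 9 = - \frac{2}{3} + 3 = \frac{7}{3} \approx 2.3333$)
$n = \frac{16}{3}$ ($n = -7 + \left(\frac{7}{3} + 10\right) = -7 + \frac{37}{3} = \frac{16}{3} \approx 5.3333$)
$C{\left(o,p \right)} = \frac{3}{22}$ ($C{\left(o,p \right)} = \frac{1}{\frac{16}{3} + 2} = \frac{1}{\frac{22}{3}} = \frac{3}{22}$)
$465 - C{\left(8,-16 \right)} = 465 - \frac{3}{22} = \frac{10227}{22}$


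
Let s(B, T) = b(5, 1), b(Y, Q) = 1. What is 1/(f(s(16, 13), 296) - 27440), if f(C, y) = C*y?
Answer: -1/27144 ≈ -3.6841e-5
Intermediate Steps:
s(B, T) = 1
1/(f(s(16, 13), 296) - 27440) = 1/(1*296 - 27440) = 1/(296 - 27440) = 1/(-27144) = -1/27144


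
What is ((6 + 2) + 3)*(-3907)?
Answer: -42977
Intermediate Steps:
((6 + 2) + 3)*(-3907) = (8 + 3)*(-3907) = 11*(-3907) = -42977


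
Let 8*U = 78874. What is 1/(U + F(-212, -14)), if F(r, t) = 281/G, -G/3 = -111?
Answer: 1332/13133645 ≈ 0.00010142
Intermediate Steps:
G = 333 (G = -3*(-111) = 333)
U = 39437/4 (U = (⅛)*78874 = 39437/4 ≈ 9859.3)
F(r, t) = 281/333
1/(U + F(-212, -14)) = 1/(39437/4 + 281/333) = 1/(13133645/1332) = 1332/13133645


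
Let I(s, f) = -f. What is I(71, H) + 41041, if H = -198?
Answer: 41239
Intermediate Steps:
I(71, H) + 41041 = -1*(-198) + 41041 = 198 + 41041 = 41239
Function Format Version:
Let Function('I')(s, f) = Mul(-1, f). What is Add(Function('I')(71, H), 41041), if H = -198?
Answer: 41239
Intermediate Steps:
Add(Function('I')(71, H), 41041) = Add(Mul(-1, -198), 41041) = Add(198, 41041) = 41239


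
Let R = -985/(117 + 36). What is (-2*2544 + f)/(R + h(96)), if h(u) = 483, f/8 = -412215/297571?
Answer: -116076431052/10848545947 ≈ -10.700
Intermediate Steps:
f = -3297720/297571 (f = 8*(-412215/297571) = -3297720/297571 ≈ -11.082)
R = -985/153 ≈ -6.4379
(-2*2544 + f)/(R + h(96)) = (-2*2544 - 3297720/297571)/(-985/153 + 483) = (-5088 - 3297720/297571)/(72914/153) = -1517338968/297571*153/72914 = -116076431052/10848545947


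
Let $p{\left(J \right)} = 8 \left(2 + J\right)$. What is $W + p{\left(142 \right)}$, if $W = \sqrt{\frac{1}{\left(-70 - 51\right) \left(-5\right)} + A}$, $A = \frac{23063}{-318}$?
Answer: $1152 + \frac{i \sqrt{22184947230}}{17490} \approx 1152.0 + 8.5161 i$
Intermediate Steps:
$p{\left(J \right)} = 16 + 8 J$
$A = - \frac{23063}{318}$ ($A = 23063 \left(- \frac{1}{318}\right) = - \frac{23063}{318} \approx -72.525$)
$W = \frac{i \sqrt{22184947230}}{17490}$ ($W = \sqrt{\frac{1}{\left(-70 - 51\right) \left(-5\right)} - \frac{23063}{318}} = \sqrt{\frac{1}{\left(-121\right) \left(-5\right)} - \frac{23063}{318}} = \sqrt{\frac{1}{605} - \frac{23063}{318}} = \sqrt{- \frac{13952797}{192390}} = \frac{i \sqrt{22184947230}}{17490} \approx 8.5161 i$)
$W + p{\left(142 \right)} = \frac{i \sqrt{22184947230}}{17490} + \left(16 + 8 \cdot 142\right) = \frac{i \sqrt{22184947230}}{17490} + \left(16 + 1136\right) = \frac{i \sqrt{22184947230}}{17490} + 1152 = 1152 + \frac{i \sqrt{22184947230}}{17490}$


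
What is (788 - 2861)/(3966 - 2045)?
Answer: -2073/1921 ≈ -1.0791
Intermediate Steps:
(788 - 2861)/(3966 - 2045) = -2073/1921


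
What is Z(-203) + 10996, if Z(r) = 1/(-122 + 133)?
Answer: 120957/11 ≈ 10996.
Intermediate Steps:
Z(r) = 1/11
Z(-203) + 10996 = 1/11 + 10996 = 120957/11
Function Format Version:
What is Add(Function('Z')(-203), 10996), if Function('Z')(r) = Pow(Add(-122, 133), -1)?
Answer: Rational(120957, 11) ≈ 10996.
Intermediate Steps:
Function('Z')(r) = Rational(1, 11) (Function('Z')(r) = Pow(11, -1) = Rational(1, 11))
Add(Function('Z')(-203), 10996) = Add(Rational(1, 11), 10996) = Rational(120957, 11)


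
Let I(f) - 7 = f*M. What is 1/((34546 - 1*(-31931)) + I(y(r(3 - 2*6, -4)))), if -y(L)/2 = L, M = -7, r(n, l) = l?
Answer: 1/66428 ≈ 1.5054e-5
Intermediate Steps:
y(L) = -2*L
I(f) = 7 - 7*f (I(f) = 7 + f*(-7) = 7 - 7*f)
1/((34546 - 1*(-31931)) + I(y(r(3 - 2*6, -4)))) = 1/((34546 - 1*(-31931)) + (7 - (-14)*(-4))) = 1/((34546 + 31931) + (7 - 7*8)) = 1/(66477 + (7 - 56)) = 1/(66477 - 49) = 1/66428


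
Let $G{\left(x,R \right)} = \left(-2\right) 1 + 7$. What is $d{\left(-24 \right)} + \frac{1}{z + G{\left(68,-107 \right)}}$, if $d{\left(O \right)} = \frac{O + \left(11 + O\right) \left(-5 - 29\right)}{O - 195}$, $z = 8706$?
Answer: $- \frac{3640979}{1907709} \approx -1.9086$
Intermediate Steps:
$G{\left(x,R \right)} = 5$ ($G{\left(x,R \right)} = -2 + 7 = 5$)
$d{\left(O \right)} = \frac{-374 - 33 O}{-195 + O}$ ($d{\left(O \right)} = \frac{O + \left(11 + O\right) \left(-34\right)}{-195 + O} = \frac{O - \left(374 + 34 O\right)}{-195 + O} = \frac{-374 - 33 O}{-195 + O}$)
$d{\left(-24 \right)} + \frac{1}{z + G{\left(68,-107 \right)}} = \frac{11 \left(-34 - -72\right)}{-195 - 24} + \frac{1}{8706 + 5} = \frac{11 \left(-34 + 72\right)}{-219} + \frac{1}{8711} = 11 \left(- \frac{1}{219}\right) 38 + \frac{1}{8711} = - \frac{418}{219} + \frac{1}{8711} = - \frac{3640979}{1907709}$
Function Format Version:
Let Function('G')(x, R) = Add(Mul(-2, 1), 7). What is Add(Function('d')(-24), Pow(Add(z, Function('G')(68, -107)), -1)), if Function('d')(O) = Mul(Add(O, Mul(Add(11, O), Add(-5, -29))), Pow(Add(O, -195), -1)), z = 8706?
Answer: Rational(-3640979, 1907709) ≈ -1.9086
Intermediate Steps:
Function('G')(x, R) = 5 (Function('G')(x, R) = Add(-2, 7) = 5)
Function('d')(O) = Mul(Pow(Add(-195, O), -1), Add(-374, Mul(-33, O))) (Function('d')(O) = Mul(Add(O, Mul(Add(11, O), -34)), Pow(Add(-195, O), -1)) = Mul(Add(O, Add(-374, Mul(-34, O))), Pow(Add(-195, O), -1)) = Mul(Add(-374, Mul(-33, O)), Pow(Add(-195, O), -1)) = Mul(Pow(Add(-195, O), -1), Add(-374, Mul(-33, O))))
Add(Function('d')(-24), Pow(Add(z, Function('G')(68, -107)), -1)) = Add(Mul(11, Pow(Add(-195, -24), -1), Add(-34, Mul(-3, -24))), Pow(Add(8706, 5), -1)) = Add(Mul(11, Pow(-219, -1), Add(-34, 72)), Pow(8711, -1)) = Add(Mul(11, Rational(-1, 219), 38), Rational(1, 8711)) = Add(Rational(-418, 219), Rational(1, 8711)) = Rational(-3640979, 1907709)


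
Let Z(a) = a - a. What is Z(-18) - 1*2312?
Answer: -2312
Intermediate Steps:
Z(a) = 0
Z(-18) - 1*2312 = 0 - 1*2312 = 0 - 2312 = -2312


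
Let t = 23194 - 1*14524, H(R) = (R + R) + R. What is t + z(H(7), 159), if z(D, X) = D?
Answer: 8691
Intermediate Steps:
H(R) = 3*R (H(R) = 2*R + R = 3*R)
t = 8670 (t = 23194 - 14524 = 8670)
t + z(H(7), 159) = 8670 + 3*7 = 8670 + 21 = 8691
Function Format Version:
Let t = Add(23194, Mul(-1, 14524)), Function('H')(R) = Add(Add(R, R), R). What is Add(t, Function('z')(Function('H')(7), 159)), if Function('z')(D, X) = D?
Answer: 8691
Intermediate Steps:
Function('H')(R) = Mul(3, R) (Function('H')(R) = Add(Mul(2, R), R) = Mul(3, R))
t = 8670 (t = Add(23194, -14524) = 8670)
Add(t, Function('z')(Function('H')(7), 159)) = Add(8670, Mul(3, 7)) = Add(8670, 21) = 8691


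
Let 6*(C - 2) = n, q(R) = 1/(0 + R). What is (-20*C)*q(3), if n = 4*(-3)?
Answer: 0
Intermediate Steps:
n = -12
q(R) = 1/R
C = 0 (C = 2 + (⅙)*(-12) = 2 - 2 = 0)
(-20*C)*q(3) = -20*0/3 = 0*(⅓) = 0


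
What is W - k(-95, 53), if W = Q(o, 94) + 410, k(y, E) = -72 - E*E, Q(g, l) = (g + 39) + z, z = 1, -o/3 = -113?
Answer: 3670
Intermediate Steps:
o = 339 (o = -3*(-113) = 339)
Q(g, l) = 40 + g (Q(g, l) = (g + 39) + 1 = (39 + g) + 1 = 40 + g)
k(y, E) = -72 - E²
W = 789 (W = (40 + 339) + 410 = 379 + 410 = 789)
W - k(-95, 53) = 789 - (-72 - 1*53²) = 789 - (-72 - 1*2809) = 789 - (-72 - 2809) = 789 - 1*(-2881) = 789 + 2881 = 3670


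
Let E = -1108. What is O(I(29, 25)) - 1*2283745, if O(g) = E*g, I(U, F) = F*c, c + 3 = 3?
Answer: -2283745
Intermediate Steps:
c = 0 (c = -3 + 3 = 0)
I(U, F) = 0 (I(U, F) = F*0 = 0)
O(g) = -1108*g
O(I(29, 25)) - 1*2283745 = -1108*0 - 1*2283745 = 0 - 2283745 = -2283745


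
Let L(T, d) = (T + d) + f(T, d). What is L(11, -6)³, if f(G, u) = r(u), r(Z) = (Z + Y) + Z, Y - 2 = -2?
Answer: -343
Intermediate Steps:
Y = 0 (Y = 2 - 2 = 0)
r(Z) = 2*Z (r(Z) = (Z + 0) + Z = Z + Z = 2*Z)
f(G, u) = 2*u
L(T, d) = T + 3*d (L(T, d) = (T + d) + 2*d = T + 3*d)
L(11, -6)³ = (11 + 3*(-6))³ = (11 - 18)³ = (-7)³ = -343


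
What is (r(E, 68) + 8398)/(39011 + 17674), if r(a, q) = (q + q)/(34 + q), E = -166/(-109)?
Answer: 25198/170055 ≈ 0.14818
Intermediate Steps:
E = 166/109 (E = -166*(-1/109) = 166/109 ≈ 1.5229)
r(a, q) = 2*q/(34 + q) (r(a, q) = (2*q)/(34 + q) = 2*q/(34 + q))
(r(E, 68) + 8398)/(39011 + 17674) = (2*68/(34 + 68) + 8398)/(39011 + 17674) = (2*68/102 + 8398)/56685 = (2*68*(1/102) + 8398)*(1/56685) = (4/3 + 8398)*(1/56685) = (25198/3)*(1/56685) = 25198/170055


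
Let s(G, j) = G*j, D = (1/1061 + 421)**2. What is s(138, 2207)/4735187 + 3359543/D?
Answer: 17968810569388094245/944787282341446188 ≈ 19.019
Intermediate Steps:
D = 199524809124/1125721 (D = (1/1061 + 421)**2 = (446682/1061)**2 = 199524809124/1125721 ≈ 1.7724e+5)
s(138, 2207)/4735187 + 3359543/D = (138*2207)/4735187 + 3359543/(199524809124/1125721) = 304566*(1/4735187) + 3359543*(1125721/199524809124) = 304566/4735187 + 3781908105503/199524809124 = 17968810569388094245/944787282341446188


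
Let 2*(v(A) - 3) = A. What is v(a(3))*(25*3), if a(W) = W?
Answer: 675/2 ≈ 337.50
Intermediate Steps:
v(A) = 3 + A/2
v(a(3))*(25*3) = (3 + (1/2)*3)*(25*3) = (3 + 3/2)*75 = (9/2)*75 = 675/2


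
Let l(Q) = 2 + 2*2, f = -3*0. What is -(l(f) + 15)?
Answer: -21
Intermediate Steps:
f = 0
l(Q) = 6 (l(Q) = 2 + 4 = 6)
-(l(f) + 15) = -(6 + 15) = -1*21 = -21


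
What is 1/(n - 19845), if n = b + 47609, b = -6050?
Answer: 1/21714 ≈ 4.6053e-5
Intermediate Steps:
n = 41559 (n = -6050 + 47609 = 41559)
1/(n - 19845) = 1/(41559 - 19845) = 1/21714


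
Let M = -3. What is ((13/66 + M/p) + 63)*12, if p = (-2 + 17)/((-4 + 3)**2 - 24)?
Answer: 44746/55 ≈ 813.56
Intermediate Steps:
p = -15/23 (p = 15/((-1)**2 - 24) = 15/(1 - 24) = 15/(-23) = 15*(-1/23) = -15/23 ≈ -0.65217)
((13/66 + M/p) + 63)*12 = ((13/66 - 3/(-15/23)) + 63)*12 = ((13*(1/66) - 3*(-23/15)) + 63)*12 = ((13/66 + 23/5) + 63)*12 = (1583/330 + 63)*12 = (22373/330)*12 = 44746/55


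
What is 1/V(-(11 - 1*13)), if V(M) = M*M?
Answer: ¼ ≈ 0.25000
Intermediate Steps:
V(M) = M²
1/V(-(11 - 1*13)) = 1/((-(11 - 1*13))²) = 1/((-(11 - 13))²) = 1/((-1*(-2))²) = 1/(2²) = 1/4 = ¼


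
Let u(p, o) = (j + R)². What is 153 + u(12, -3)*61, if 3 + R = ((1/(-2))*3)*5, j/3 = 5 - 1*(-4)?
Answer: 67041/4 ≈ 16760.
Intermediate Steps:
j = 27 (j = 3*(5 - 1*(-4)) = 3*(5 + 4) = 3*9 = 27)
R = -21/2 (R = -3 + ((1/(-2))*3)*5 = -3 + ((1*(-½))*3)*5 = -3 - ½*3*5 = -3 - 3/2*5 = -3 - 15/2 = -21/2 ≈ -10.500)
u(p, o) = 1089/4 (u(p, o) = (27 - 21/2)² = (33/2)² = 1089/4)
153 + u(12, -3)*61 = 153 + (1089/4)*61 = 153 + 66429/4 = 67041/4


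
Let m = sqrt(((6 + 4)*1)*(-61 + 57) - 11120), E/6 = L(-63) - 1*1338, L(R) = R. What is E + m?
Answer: -8406 + 6*I*sqrt(310) ≈ -8406.0 + 105.64*I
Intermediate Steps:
E = -8406 (E = 6*(-63 - 1*1338) = 6*(-63 - 1338) = 6*(-1401) = -8406)
m = 6*I*sqrt(310) (m = sqrt((10*1)*(-4) - 11120) = sqrt(10*(-4) - 11120) = sqrt(-40 - 11120) = sqrt(-11160) = 6*I*sqrt(310) ≈ 105.64*I)
E + m = -8406 + 6*I*sqrt(310)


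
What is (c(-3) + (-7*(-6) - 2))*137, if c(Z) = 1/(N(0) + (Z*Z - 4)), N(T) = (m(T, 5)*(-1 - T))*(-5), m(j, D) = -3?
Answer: 54663/10 ≈ 5466.3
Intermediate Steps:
N(T) = -15 - 15*T (N(T) = -3*(-1 - T)*(-5) = (3 + 3*T)*(-5) = -15 - 15*T)
c(Z) = 1/(-19 + Z²) (c(Z) = 1/((-15 - 15*0) + (Z*Z - 4)) = 1/((-15 + 0) + (Z² - 4)) = 1/(-15 + (-4 + Z²)) = 1/(-19 + Z²))
(c(-3) + (-7*(-6) - 2))*137 = (1/(-19 + (-3)²) + (-7*(-6) - 2))*137 = (1/(-19 + 9) + (42 - 2))*137 = (1/(-10) + 40)*137 = (-⅒ + 40)*137 = (399/10)*137 = 54663/10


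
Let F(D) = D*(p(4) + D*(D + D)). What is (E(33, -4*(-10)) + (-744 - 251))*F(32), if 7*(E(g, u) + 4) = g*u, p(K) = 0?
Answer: -371785728/7 ≈ -5.3112e+7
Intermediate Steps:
F(D) = 2*D³ (F(D) = D*(0 + D*(D + D)) = D*(0 + D*(2*D)) = D*(0 + 2*D²) = D*(2*D²) = 2*D³)
E(g, u) = -4 + g*u/7 (E(g, u) = -4 + (g*u)/7 = -4 + g*u/7)
(E(33, -4*(-10)) + (-744 - 251))*F(32) = ((-4 + (⅐)*33*(-4*(-10))) + (-744 - 251))*(2*32³) = ((-4 + (⅐)*33*40) - 995)*(2*32768) = ((-4 + 1320/7) - 995)*65536 = (1292/7 - 995)*65536 = -5673/7*65536 = -371785728/7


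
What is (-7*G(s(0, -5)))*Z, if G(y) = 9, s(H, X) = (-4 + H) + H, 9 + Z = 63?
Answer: -3402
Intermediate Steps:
Z = 54 (Z = -9 + 63 = 54)
s(H, X) = -4 + 2*H
(-7*G(s(0, -5)))*Z = -7*9*54 = -63*54 = -3402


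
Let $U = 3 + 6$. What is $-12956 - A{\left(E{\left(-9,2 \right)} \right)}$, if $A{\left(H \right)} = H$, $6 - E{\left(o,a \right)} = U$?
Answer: $-12953$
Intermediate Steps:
$U = 9$
$E{\left(o,a \right)} = -3$ ($E{\left(o,a \right)} = 6 - 9 = -3$)
$-12956 - A{\left(E{\left(-9,2 \right)} \right)} = -12956 - -3 = -12956 + 3 = -12953$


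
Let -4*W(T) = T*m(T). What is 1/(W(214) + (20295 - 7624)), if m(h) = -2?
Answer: 1/12778 ≈ 7.8260e-5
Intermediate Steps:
W(T) = T/2 (W(T) = -T*(-2)/4 = -(-1)*T/2 = T/2)
1/(W(214) + (20295 - 7624)) = 1/((½)*214 + (20295 - 7624)) = 1/(107 + 12671) = 1/12778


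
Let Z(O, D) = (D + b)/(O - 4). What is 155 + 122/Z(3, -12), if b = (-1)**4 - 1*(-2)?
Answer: 1517/9 ≈ 168.56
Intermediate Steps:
b = 3 (b = 1 + 2 = 3)
Z(O, D) = (3 + D)/(-4 + O) (Z(O, D) = (D + 3)/(O - 4) = (3 + D)/(-4 + O))
155 + 122/Z(3, -12) = 155 + 122/((3 - 12)/(-4 + 3)) = 155 + 122/(-9/(-1)) = 155 + 122/(-1*(-9)) = 155 + 122/9 = 1517/9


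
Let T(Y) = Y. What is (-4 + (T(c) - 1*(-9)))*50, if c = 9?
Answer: 700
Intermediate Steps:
(-4 + (T(c) - 1*(-9)))*50 = (-4 + (9 - 1*(-9)))*50 = (-4 + (9 + 9))*50 = (-4 + 18)*50 = 14*50 = 700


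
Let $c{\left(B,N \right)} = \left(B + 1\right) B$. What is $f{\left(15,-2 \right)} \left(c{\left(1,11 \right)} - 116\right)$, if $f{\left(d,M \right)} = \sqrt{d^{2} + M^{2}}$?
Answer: $- 114 \sqrt{229} \approx -1725.1$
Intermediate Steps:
$c{\left(B,N \right)} = B \left(1 + B\right)$ ($c{\left(B,N \right)} = \left(1 + B\right) B = B \left(1 + B\right)$)
$f{\left(d,M \right)} = \sqrt{M^{2} + d^{2}}$
$f{\left(15,-2 \right)} \left(c{\left(1,11 \right)} - 116\right) = \sqrt{\left(-2\right)^{2} + 15^{2}} \left(1 \left(1 + 1\right) - 116\right) = \sqrt{4 + 225} \left(1 \cdot 2 - 116\right) = \sqrt{229} \left(2 - 116\right) = \sqrt{229} \left(-114\right) = - 114 \sqrt{229}$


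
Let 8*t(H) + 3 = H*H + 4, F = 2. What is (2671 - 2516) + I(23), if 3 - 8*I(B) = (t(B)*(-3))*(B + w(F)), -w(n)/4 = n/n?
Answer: 20077/32 ≈ 627.41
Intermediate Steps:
w(n) = -4 (w(n) = -4*n/n = -4*1 = -4)
t(H) = ⅛ + H²/8 (t(H) = -3/8 + (H*H + 4)/8 = -3/8 + (H² + 4)/8 = -3/8 + (4 + H²)/8 = -3/8 + (½ + H²/8) = ⅛ + H²/8)
I(B) = 3/8 - (-4 + B)*(-3/8 - 3*B²/8)/8 (I(B) = 3/8 - (⅛ + B²/8)*(-3)*(B - 4)/8 = 3/8 - (-3/8 - 3*B²/8)*(-4 + B)/8 = 3/8 - (-4 + B)*(-3/8 - 3*B²/8)/8)
(2671 - 2516) + I(23) = (2671 - 2516) + (3/16 - 3/16*23² + (3/64)*23*(1 + 23²)) = 155 + (3/16 - 3/16*529 + (3/64)*23*(1 + 529)) = 155 + (3/16 - 1587/16 + (3/64)*23*530) = 155 + (3/16 - 1587/16 + 18285/32) = 155 + 15117/32 = 20077/32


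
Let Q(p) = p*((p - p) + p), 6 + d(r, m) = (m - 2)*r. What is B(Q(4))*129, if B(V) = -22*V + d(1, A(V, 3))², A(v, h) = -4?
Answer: -26832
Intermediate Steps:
d(r, m) = -6 + r*(-2 + m) (d(r, m) = -6 + (m - 2)*r = -6 + (-2 + m)*r = -6 + r*(-2 + m))
Q(p) = p² (Q(p) = p*(0 + p) = p*p = p²)
B(V) = 144 - 22*V (B(V) = -22*V + (-6 - 2*1 - 4*1)² = -22*V + (-6 - 2 - 4)² = -22*V + (-12)² = -22*V + 144 = 144 - 22*V)
B(Q(4))*129 = (144 - 22*4²)*129 = (144 - 22*16)*129 = (144 - 352)*129 = -208*129 = -26832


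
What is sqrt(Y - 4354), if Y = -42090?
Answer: 2*I*sqrt(11611) ≈ 215.51*I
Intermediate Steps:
sqrt(Y - 4354) = sqrt(-42090 - 4354) = sqrt(-46444) = 2*I*sqrt(11611)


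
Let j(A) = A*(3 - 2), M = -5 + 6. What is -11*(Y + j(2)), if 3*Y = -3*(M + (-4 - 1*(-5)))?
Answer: 0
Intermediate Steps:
M = 1
j(A) = A (j(A) = A*1 = A)
Y = -2 (Y = (-3*(1 + (-4 - 1*(-5))))/3 = (-3*(1 + (-4 + 5)))/3 = (-3*(1 + 1))/3 = (-3*2)/3 = (1/3)*(-6) = -2)
-11*(Y + j(2)) = -11*(-2 + 2) = -11*0 = 0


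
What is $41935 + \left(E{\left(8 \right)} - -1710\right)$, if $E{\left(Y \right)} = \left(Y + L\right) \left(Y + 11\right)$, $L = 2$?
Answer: $43835$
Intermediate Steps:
$E{\left(Y \right)} = \left(2 + Y\right) \left(11 + Y\right)$ ($E{\left(Y \right)} = \left(Y + 2\right) \left(Y + 11\right) = \left(2 + Y\right) \left(11 + Y\right)$)
$41935 + \left(E{\left(8 \right)} - -1710\right) = 41935 + \left(\left(22 + 8^{2} + 13 \cdot 8\right) - -1710\right) = 41935 + \left(\left(22 + 64 + 104\right) + 1710\right) = 41935 + \left(190 + 1710\right) = 41935 + 1900 = 43835$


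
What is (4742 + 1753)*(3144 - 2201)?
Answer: 6124785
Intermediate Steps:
(4742 + 1753)*(3144 - 2201) = 6495*943 = 6124785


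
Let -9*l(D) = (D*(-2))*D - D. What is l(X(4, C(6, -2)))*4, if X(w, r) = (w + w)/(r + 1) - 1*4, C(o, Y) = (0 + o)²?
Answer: 15120/1369 ≈ 11.045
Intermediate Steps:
C(o, Y) = o²
X(w, r) = -4 + 2*w/(1 + r) (X(w, r) = (2*w)/(1 + r) - 4 = 2*w/(1 + r) - 4 = -4 + 2*w/(1 + r))
l(D) = D/9 + 2*D²/9 (l(D) = -((D*(-2))*D - D)/9 = -((-2*D)*D - D)/9 = -(-2*D² - D)/9 = -(-D - 2*D²)/9 = D/9 + 2*D²/9)
l(X(4, C(6, -2)))*4 = ((2*(-2 + 4 - 2*6²)/(1 + 6²))*(1 + 2*(2*(-2 + 4 - 2*6²)/(1 + 6²)))/9)*4 = ((2*(-2 + 4 - 2*36)/(1 + 36))*(1 + 2*(2*(-2 + 4 - 2*36)/(1 + 36)))/9)*4 = ((2*(-2 + 4 - 72)/37)*(1 + 2*(2*(-2 + 4 - 72)/37))/9)*4 = ((2*(1/37)*(-70))*(1 + 2*(2*(1/37)*(-70)))/9)*4 = ((⅑)*(-140/37)*(1 + 2*(-140/37)))*4 = ((⅑)*(-140/37)*(1 - 280/37))*4 = ((⅑)*(-140/37)*(-243/37))*4 = (3780/1369)*4 = 15120/1369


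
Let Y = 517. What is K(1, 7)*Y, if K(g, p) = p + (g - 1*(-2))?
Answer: 5170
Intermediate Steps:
K(g, p) = 2 + g + p (K(g, p) = p + (g + 2) = p + (2 + g) = 2 + g + p)
K(1, 7)*Y = (2 + 1 + 7)*517 = 10*517 = 5170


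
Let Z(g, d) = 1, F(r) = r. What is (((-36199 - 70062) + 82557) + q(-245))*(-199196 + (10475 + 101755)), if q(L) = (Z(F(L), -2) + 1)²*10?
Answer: 2057963424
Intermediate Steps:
q(L) = 40 (q(L) = (1 + 1)²*10 = 2²*10 = 4*10 = 40)
(((-36199 - 70062) + 82557) + q(-245))*(-199196 + (10475 + 101755)) = (((-36199 - 70062) + 82557) + 40)*(-199196 + (10475 + 101755)) = ((-106261 + 82557) + 40)*(-199196 + 112230) = (-23704 + 40)*(-86966) = -23664*(-86966) = 2057963424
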